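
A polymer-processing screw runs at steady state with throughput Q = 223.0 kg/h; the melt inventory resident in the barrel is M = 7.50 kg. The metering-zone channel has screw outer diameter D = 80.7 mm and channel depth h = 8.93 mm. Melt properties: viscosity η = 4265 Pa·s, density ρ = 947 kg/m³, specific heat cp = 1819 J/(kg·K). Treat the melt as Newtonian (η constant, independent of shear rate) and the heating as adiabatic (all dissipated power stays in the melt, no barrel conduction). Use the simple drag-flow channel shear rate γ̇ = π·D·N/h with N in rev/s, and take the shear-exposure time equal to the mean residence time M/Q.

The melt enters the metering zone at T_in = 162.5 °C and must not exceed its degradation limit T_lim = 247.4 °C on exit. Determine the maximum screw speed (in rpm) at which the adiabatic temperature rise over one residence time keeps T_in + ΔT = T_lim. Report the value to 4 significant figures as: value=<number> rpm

value=35.57 rpm

Q_s = Q / 3600 = 223.0 / 3600 = 0.0619444 kg/s
Mean residence time: t_res = M/Q_s = 7.50 kg / 0.0619444 kg/s = 121.076 s
D = 80.7 mm = 0.0807 m;  h = 8.93 mm = 0.00893 m
ΔT_a = T_lim − T_in = 247.4 °C − 162.5 °C = 84.9 K
γ̇_max² = ΔT_a·ρ·cp/(η·t_res) = 84.9·947·1819/(4265·121.076) = 283.213 s⁻²
γ̇_max = √283.213 = 16.8289 s⁻¹
N_max = γ̇_max h / (πD) = 16.8289·0.00893/(π·0.0807) = 0.592767 rev/s → ×60 = 35.566 rpm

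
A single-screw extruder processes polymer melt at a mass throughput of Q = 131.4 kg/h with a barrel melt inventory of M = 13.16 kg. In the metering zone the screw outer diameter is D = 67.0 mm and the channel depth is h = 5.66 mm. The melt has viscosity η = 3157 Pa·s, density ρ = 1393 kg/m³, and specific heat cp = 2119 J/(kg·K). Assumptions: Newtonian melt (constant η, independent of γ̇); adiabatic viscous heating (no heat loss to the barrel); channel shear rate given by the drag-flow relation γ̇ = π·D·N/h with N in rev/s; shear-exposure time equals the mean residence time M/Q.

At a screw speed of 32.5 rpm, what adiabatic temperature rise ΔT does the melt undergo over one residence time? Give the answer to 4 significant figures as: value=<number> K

value=156.5 K

Q_s = Q / 3600 = 131.4 / 3600 = 0.0365 kg/s
t_res = M / Q_s = 13.16 / 0.0365 = 360.548 s
Geometry in metres: D = 67.0 mm → 0.067 m, h = 5.66 mm → 0.00566 m; screw speed N = 32.5 rpm = 0.541667 rev/s
Shear rate: γ̇ = πDN/h = π·0.067·0.541667/0.00566 = 20.1438 s⁻¹
ΔT = η·γ̇²·t_res / (ρ·cp) = 3157 · (20.1438)² · 360.548 / (1393 · 2119) = 156.472 K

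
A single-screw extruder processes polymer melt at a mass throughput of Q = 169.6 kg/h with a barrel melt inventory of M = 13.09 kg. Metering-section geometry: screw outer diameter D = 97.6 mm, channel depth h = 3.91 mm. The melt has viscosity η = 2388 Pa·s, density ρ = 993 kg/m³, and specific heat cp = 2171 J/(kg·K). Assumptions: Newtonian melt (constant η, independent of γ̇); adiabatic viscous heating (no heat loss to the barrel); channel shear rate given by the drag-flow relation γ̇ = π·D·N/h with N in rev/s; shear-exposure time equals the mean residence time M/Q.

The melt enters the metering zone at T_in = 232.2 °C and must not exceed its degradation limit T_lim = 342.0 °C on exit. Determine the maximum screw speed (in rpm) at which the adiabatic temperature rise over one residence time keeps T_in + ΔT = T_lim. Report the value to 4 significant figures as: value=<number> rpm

value=14.45 rpm

Q_s = Q / 3600 = 169.6 / 3600 = 0.0471111 kg/s
t_res = M / Q_s = 13.09 / 0.0471111 = 277.854 s
Geometry in SI: D = 97.6 mm → 0.0976 m, h = 3.91 mm → 0.00391 m
Allowable rise: ΔT_a = T_lim − T_in = 342.0 − 232.2 = 109.8 K
Invert ΔT = ηγ̇²t_res/(ρcp) for γ̇: γ̇_max² = ΔT_a ρ cp / (η t_res) = 109.8·993·2171 / (2388·277.854) = 356.747 s⁻²
γ̇_max = sqrt(356.747) = 18.8878 s⁻¹
Solve γ̇ = πDN/h for N: N_max = γ̇_max·h/(π·D) = 18.8878 × 0.00391 / (π × 0.0976) = 0.240856 rev/s = 14.4514 rpm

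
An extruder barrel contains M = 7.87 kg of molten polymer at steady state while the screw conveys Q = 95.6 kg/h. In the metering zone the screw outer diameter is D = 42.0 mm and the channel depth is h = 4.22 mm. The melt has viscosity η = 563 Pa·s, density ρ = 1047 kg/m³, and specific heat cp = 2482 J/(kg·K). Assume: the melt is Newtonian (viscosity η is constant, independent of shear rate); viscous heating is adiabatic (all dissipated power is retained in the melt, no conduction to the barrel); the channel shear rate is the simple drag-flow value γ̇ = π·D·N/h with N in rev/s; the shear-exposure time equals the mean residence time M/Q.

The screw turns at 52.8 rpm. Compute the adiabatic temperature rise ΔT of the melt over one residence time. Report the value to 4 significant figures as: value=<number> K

value=48.61 K

Q_s = Q / 3600 = 95.6 / 3600 = 0.0265556 kg/s
t_res = M / Q_s = 7.87 / 0.0265556 = 296.36 s
Convert to SI: D = 0.042 m, h = 0.00422 m, N = 52.8/60 = 0.88 rev/s
γ̇ = π D N / h = (π)(0.042)(0.88) / 0.00422 = 27.515 s⁻¹
Adiabatic rise: ΔT = η γ̇² t_res / (ρ cp) = 563·(27.515)²·296.36 / (1047·2482) = 48.6092 K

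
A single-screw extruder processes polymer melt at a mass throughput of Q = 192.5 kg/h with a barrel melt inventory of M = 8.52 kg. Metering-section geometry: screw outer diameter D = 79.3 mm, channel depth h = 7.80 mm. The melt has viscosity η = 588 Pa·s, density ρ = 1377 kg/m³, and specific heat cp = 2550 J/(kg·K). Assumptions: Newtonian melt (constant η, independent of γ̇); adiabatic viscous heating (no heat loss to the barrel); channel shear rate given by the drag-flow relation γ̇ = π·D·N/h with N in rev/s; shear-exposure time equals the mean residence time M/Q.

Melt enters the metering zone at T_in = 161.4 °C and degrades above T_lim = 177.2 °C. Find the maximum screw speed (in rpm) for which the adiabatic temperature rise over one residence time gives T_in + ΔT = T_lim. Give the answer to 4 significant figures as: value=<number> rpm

Convert throughput: Q = 192.5 kg/h = 192.5/3600 = 0.0534722 kg/s
t_res = M / Q_s = 8.52 ÷ 0.0534722 = 159.335 s
D = 79.3 mm = 0.0793 m;  h = 7.80 mm = 0.0078 m
ΔT_a = T_lim − T_in = 177.2 °C − 161.4 °C = 15.8 K
γ̇_max² = ΔT_a·ρ·cp / (η·t_res) = [15.8 × 1377 × 2550] / [588 × 159.335] = 592.165 s⁻²
γ̇_max = √592.165 = 24.3344 s⁻¹
N_max = γ̇_max·h / (π·D) = 24.3344 · 0.0078 / (π · 0.0793) = 0.761891 rev/s = 45.7135 rpm

value=45.71 rpm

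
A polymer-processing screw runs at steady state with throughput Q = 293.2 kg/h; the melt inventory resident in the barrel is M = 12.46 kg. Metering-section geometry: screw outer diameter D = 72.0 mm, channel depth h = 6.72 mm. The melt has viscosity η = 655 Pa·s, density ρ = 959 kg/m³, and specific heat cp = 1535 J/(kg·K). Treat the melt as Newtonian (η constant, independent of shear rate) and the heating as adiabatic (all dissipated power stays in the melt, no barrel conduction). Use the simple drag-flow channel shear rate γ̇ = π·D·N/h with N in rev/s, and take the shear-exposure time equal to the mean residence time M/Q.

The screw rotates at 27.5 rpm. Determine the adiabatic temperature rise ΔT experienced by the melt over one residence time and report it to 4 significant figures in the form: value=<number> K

Convert throughput: Q = 293.2 kg/h = 293.2/3600 = 0.0814444 kg/s
t_res = M / Q_s = 12.46 / 0.0814444 = 152.988 s
Convert to SI: D = 0.072 m, h = 0.00672 m, N = 27.5/60 = 0.458333 rev/s
γ̇ = π·D·N / h = π · 0.072 · 0.458333 / 0.00672 = 15.4275 s⁻¹
ΔT = η·γ̇²·t_res/(ρ·cp) = [655 × 15.4275² × 152.988] / [959 × 1535] = 16.2017 K

value=16.20 K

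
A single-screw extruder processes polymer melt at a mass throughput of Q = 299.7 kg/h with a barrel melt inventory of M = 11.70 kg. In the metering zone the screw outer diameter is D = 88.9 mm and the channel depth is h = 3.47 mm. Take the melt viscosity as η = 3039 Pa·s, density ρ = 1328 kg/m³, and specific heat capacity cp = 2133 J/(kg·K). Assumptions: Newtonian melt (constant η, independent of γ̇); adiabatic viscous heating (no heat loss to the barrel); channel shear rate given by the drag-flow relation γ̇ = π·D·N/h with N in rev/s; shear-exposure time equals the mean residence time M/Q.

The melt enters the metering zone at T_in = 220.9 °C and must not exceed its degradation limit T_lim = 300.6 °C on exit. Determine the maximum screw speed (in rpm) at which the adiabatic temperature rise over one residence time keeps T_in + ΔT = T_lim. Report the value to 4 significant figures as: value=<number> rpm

value=17.14 rpm

Convert throughput: Q = 299.7 kg/h = 299.7/3600 = 0.08325 kg/s
t_res = M / Q_s = 11.70 / 0.08325 = 140.541 s
D = 88.9 mm = 0.0889 m;  h = 3.47 mm = 0.00347 m
ΔT_a = T_lim − T_in = 300.6 − 220.9 = 79.7 K
Invert ΔT = ηγ̇²t_res/(ρcp) for γ̇: γ̇_max² = ΔT_a ρ cp / (η t_res) = 79.7·1328·2133 / (3039·140.541) = 528.585 s⁻²
Take the square root: γ̇_max = √(528.585) = 22.991 s⁻¹
Solve γ̇ = πDN/h for N: N_max = γ̇_max·h/(π·D) = 22.991 × 0.00347 / (π × 0.0889) = 0.285651 rev/s = 17.139 rpm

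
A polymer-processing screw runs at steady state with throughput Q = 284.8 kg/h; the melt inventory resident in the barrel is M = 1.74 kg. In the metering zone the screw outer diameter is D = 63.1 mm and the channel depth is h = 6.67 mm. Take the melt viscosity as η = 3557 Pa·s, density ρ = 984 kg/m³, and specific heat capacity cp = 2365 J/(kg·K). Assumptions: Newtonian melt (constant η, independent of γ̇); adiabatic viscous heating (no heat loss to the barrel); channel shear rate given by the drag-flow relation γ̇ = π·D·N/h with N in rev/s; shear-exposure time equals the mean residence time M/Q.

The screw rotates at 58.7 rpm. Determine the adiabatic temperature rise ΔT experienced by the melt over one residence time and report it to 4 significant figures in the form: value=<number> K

Convert throughput: Q = 284.8 kg/h = 284.8/3600 = 0.0791111 kg/s
Mean residence time: t_res = M/Q_s = 1.74 kg / 0.0791111 kg/s = 21.9944 s
Geometry in metres: D = 63.1 mm → 0.0631 m, h = 6.67 mm → 0.00667 m; screw speed N = 58.7 rpm = 0.978333 rev/s
γ̇ = π D N / h = (π)(0.0631)(0.978333) / 0.00667 = 29.0764 s⁻¹
ΔT = η·γ̇²·t_res/(ρ·cp) = [3557 × 29.0764² × 21.9944] / [984 × 2365] = 28.4217 K

value=28.42 K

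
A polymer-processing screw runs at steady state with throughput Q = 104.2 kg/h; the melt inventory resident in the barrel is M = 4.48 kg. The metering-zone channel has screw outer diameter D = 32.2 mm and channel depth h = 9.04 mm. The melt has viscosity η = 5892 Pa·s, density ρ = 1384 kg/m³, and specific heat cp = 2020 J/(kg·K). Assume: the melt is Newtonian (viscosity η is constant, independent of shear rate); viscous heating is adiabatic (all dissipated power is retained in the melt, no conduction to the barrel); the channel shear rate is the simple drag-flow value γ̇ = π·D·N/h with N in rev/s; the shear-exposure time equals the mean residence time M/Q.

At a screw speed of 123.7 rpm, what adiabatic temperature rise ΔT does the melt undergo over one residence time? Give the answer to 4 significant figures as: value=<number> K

Convert throughput: Q = 104.2 kg/h = 104.2/3600 = 0.0289444 kg/s
Mean residence time: t_res = M/Q_s = 4.48 kg / 0.0289444 kg/s = 154.779 s
Geometry in metres: D = 32.2 mm → 0.0322 m, h = 9.04 mm → 0.00904 m; screw speed N = 123.7 rpm = 2.06167 rev/s
γ̇ = π D N / h = (π)(0.0322)(2.06167) / 0.00904 = 23.0704 s⁻¹
ΔT = η·γ̇²·t_res/(ρ·cp) = [5892 × 23.0704² × 154.779] / [1384 × 2020] = 173.62 K

value=173.6 K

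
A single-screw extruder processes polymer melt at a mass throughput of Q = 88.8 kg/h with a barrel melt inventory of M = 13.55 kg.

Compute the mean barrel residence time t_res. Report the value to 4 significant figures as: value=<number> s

Throughput in SI: Q_s = 88.8 kg/h ÷ 3600 s/h = 0.0246667 kg/s
Mean residence time: t_res = M/Q_s = 13.55 kg / 0.0246667 kg/s = 549.324 s

value=549.3 s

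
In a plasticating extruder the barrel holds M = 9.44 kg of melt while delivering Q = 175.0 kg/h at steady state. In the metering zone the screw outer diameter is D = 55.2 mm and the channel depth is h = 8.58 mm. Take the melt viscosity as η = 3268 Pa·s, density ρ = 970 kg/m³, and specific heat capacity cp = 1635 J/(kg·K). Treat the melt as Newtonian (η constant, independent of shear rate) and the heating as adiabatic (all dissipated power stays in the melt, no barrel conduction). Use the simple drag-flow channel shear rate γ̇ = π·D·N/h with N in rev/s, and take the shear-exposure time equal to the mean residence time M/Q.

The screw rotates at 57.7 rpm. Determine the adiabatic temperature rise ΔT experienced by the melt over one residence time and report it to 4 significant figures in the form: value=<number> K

Throughput in SI: Q_s = 175.0 kg/h ÷ 3600 s/h = 0.0486111 kg/s
t_res = M / Q_s = 9.44 / 0.0486111 = 194.194 s
Convert to SI: D = 0.0552 m, h = 0.00858 m, N = 57.7/60 = 0.961667 rev/s
γ̇ = π·D·N / h = π · 0.0552 · 0.961667 / 0.00858 = 19.4369 s⁻¹
ΔT = η·γ̇²·t_res/(ρ·cp) = [3268 × 19.4369² × 194.194] / [970 × 1635] = 151.176 K

value=151.2 K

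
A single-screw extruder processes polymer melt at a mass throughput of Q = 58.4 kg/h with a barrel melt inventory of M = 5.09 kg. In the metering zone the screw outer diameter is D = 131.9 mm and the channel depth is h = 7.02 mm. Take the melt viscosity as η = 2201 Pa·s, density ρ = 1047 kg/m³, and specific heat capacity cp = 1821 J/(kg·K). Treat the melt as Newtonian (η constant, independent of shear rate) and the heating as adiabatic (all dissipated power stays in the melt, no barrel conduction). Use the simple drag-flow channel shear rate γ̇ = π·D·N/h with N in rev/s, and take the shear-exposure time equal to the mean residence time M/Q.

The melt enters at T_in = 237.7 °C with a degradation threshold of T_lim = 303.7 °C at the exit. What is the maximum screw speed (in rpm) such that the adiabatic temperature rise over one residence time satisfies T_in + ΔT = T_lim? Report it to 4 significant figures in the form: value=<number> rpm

value=13.72 rpm

Convert throughput: Q = 58.4 kg/h = 58.4/3600 = 0.0162222 kg/s
Mean residence time: t_res = M/Q_s = 5.09 kg / 0.0162222 kg/s = 313.767 s
Geometry in SI: D = 131.9 mm → 0.1319 m, h = 7.02 mm → 0.00702 m
ΔT_a = T_lim − T_in = 303.7 °C − 237.7 °C = 66 K
Invert ΔT = ηγ̇²t_res/(ρcp) for γ̇: γ̇_max² = ΔT_a ρ cp / (η t_res) = 66·1047·1821 / (2201·313.767) = 182.21 s⁻²
γ̇_max = √182.21 = 13.4985 s⁻¹
N_max = γ̇_max h / (πD) = 13.4985·0.00702/(π·0.1319) = 0.22868 rev/s → ×60 = 13.7208 rpm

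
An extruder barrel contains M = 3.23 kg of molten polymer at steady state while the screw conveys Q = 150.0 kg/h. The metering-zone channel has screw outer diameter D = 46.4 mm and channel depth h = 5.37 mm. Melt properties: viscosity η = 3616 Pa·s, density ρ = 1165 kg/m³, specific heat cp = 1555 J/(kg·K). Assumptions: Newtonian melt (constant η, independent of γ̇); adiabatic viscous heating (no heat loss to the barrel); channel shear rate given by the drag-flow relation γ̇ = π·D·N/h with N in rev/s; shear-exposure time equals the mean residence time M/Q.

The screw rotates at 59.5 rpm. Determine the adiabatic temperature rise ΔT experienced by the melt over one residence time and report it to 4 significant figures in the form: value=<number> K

value=112.1 K

Q_s = Q / 3600 = 150.0 / 3600 = 0.0416667 kg/s
t_res = M / Q_s = 3.23 / 0.0416667 = 77.52 s
D = 46.4 mm = 0.0464 m;  h = 5.37 mm = 0.00537 m;  N = 59.5 rpm / 60 = 0.991667 rev/s
γ̇ = π·D·N / h = π · 0.0464 · 0.991667 / 0.00537 = 26.919 s⁻¹
ΔT = η·γ̇²·t_res/(ρ·cp) = [3616 × 26.919² × 77.52] / [1165 × 1555] = 112.126 K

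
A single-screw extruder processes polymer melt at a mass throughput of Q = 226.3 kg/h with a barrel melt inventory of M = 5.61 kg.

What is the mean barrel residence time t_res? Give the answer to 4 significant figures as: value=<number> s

value=89.24 s

Convert throughput: Q = 226.3 kg/h = 226.3/3600 = 0.0628611 kg/s
t_res = M / Q_s = 5.61 ÷ 0.0628611 = 89.2444 s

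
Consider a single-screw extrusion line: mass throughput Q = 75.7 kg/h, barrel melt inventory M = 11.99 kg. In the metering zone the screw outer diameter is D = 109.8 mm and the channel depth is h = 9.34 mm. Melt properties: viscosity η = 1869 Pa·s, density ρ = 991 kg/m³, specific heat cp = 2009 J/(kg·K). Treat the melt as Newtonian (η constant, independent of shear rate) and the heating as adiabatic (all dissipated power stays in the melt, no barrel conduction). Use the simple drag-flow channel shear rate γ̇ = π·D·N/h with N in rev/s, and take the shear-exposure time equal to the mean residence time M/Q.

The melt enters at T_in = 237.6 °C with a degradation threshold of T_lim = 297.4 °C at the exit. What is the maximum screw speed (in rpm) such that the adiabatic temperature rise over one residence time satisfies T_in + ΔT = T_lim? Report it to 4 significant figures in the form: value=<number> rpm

value=17.17 rpm

Throughput in SI: Q_s = 75.7 kg/h ÷ 3600 s/h = 0.0210278 kg/s
Mean residence time: t_res = M/Q_s = 11.99 kg / 0.0210278 kg/s = 570.198 s
Convert to metres: D = 0.1098 m, h = 0.00934 m
Allowable rise: ΔT_a = T_lim − T_in = 297.4 − 237.6 = 59.8 K
Invert ΔT = ηγ̇²t_res/(ρcp) for γ̇: γ̇_max² = ΔT_a ρ cp / (η t_res) = 59.8·991·2009 / (1869·570.198) = 111.717 s⁻²
γ̇_max = sqrt(111.717) = 10.5696 s⁻¹
N_max = γ̇_max h / (πD) = 10.5696·0.00934/(π·0.1098) = 0.28619 rev/s → ×60 = 17.1714 rpm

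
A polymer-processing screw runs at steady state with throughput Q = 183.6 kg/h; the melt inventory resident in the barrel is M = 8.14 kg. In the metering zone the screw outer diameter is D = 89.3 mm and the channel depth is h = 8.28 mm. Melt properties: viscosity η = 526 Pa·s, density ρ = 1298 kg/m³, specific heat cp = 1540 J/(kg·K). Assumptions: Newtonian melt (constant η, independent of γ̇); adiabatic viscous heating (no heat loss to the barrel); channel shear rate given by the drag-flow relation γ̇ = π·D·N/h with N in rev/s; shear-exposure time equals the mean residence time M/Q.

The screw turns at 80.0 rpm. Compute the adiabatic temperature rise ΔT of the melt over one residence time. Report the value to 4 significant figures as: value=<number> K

Q_s = Q / 3600 = 183.6 / 3600 = 0.051 kg/s
Mean residence time: t_res = M/Q_s = 8.14 kg / 0.051 kg/s = 159.608 s
Geometry in metres: D = 89.3 mm → 0.0893 m, h = 8.28 mm → 0.00828 m; screw speed N = 80.0 rpm = 1.33333 rev/s
γ̇ = π D N / h = (π)(0.0893)(1.33333) / 0.00828 = 45.1762 s⁻¹
ΔT = η·γ̇²·t_res / (ρ·cp) = 526 · (45.1762)² · 159.608 / (1298 · 1540) = 85.7164 K

value=85.72 K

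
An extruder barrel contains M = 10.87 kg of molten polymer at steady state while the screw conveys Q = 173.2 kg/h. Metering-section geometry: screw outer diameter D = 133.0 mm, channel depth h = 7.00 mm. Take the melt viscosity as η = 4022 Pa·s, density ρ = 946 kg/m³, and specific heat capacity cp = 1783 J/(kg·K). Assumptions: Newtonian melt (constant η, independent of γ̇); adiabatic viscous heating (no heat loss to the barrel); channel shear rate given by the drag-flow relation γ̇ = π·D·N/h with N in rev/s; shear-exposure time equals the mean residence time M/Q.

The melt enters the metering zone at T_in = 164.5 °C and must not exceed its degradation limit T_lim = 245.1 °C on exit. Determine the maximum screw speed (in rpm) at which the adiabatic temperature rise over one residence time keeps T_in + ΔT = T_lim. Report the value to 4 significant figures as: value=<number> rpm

Q_s = Q / 3600 = 173.2 / 3600 = 0.0481111 kg/s
t_res = M / Q_s = 10.87 / 0.0481111 = 225.935 s
Geometry in SI: D = 133.0 mm → 0.133 m, h = 7.00 mm → 0.007 m
ΔT_a = T_lim − T_in = 245.1 − 164.5 = 80.6 K
γ̇_max² = ΔT_a·ρ·cp / (η·t_res) = [80.6 × 946 × 1783] / [4022 × 225.935] = 149.607 s⁻²
γ̇_max = √149.607 = 12.2314 s⁻¹
N_max = γ̇_max·h / (π·D) = 12.2314 · 0.007 / (π · 0.133) = 0.204914 rev/s = 12.2949 rpm

value=12.29 rpm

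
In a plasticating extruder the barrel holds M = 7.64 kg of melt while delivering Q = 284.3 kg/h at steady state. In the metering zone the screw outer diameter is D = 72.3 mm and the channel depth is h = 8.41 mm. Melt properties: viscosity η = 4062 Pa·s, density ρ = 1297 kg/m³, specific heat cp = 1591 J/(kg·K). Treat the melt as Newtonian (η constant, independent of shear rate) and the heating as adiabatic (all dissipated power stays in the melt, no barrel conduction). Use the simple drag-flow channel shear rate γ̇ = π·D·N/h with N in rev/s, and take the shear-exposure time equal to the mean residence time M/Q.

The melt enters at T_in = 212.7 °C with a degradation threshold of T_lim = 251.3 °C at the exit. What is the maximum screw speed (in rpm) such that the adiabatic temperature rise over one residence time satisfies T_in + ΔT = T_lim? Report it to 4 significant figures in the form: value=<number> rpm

Throughput in SI: Q_s = 284.3 kg/h ÷ 3600 s/h = 0.0789722 kg/s
t_res = M / Q_s = 7.64 ÷ 0.0789722 = 96.7429 s
D = 72.3 mm = 0.0723 m;  h = 8.41 mm = 0.00841 m
Allowable rise: ΔT_a = T_lim − T_in = 251.3 − 212.7 = 38.6 K
γ̇_max² = ΔT_a·ρ·cp / (η·t_res) = [38.6 × 1297 × 1591] / [4062 × 96.7429] = 202.693 s⁻²
Take the square root: γ̇_max = √(202.693) = 14.237 s⁻¹
N_max = γ̇_max·h / (π·D) = 14.237 · 0.00841 / (π · 0.0723) = 0.527141 rev/s = 31.6285 rpm

value=31.63 rpm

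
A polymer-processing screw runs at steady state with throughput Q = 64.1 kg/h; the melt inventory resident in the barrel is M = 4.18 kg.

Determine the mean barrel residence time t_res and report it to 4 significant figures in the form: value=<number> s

value=234.8 s

Throughput in SI: Q_s = 64.1 kg/h ÷ 3600 s/h = 0.0178056 kg/s
Mean residence time: t_res = M/Q_s = 4.18 kg / 0.0178056 kg/s = 234.758 s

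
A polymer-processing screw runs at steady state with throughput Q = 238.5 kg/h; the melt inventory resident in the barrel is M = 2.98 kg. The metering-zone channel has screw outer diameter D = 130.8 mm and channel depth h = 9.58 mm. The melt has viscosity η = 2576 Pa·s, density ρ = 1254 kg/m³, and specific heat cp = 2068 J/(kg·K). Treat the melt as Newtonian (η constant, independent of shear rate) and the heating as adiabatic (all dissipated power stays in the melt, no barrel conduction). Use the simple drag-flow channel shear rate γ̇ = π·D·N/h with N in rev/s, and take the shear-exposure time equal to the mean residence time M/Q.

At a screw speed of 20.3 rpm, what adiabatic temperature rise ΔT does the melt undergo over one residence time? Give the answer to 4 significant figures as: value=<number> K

value=9.410 K

Q_s = Q / 3600 = 238.5 / 3600 = 0.06625 kg/s
t_res = M / Q_s = 2.98 ÷ 0.06625 = 44.9811 s
D = 130.8 mm = 0.1308 m;  h = 9.58 mm = 0.00958 m;  N = 20.3 rpm / 60 = 0.338333 rev/s
γ̇ = π D N / h = (π)(0.1308)(0.338333) / 0.00958 = 14.5123 s⁻¹
Adiabatic rise: ΔT = η γ̇² t_res / (ρ cp) = 2576·(14.5123)²·44.9811 / (1254·2068) = 9.41027 K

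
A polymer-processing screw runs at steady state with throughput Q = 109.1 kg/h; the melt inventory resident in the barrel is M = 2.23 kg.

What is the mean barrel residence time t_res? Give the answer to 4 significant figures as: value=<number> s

Q_s = Q / 3600 = 109.1 / 3600 = 0.0303056 kg/s
t_res = M / Q_s = 2.23 / 0.0303056 = 73.5839 s

value=73.58 s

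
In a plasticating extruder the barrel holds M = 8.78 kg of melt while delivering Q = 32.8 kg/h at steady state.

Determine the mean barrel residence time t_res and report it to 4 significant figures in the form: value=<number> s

Q_s = Q / 3600 = 32.8 / 3600 = 0.00911111 kg/s
t_res = M / Q_s = 8.78 ÷ 0.00911111 = 963.659 s

value=963.7 s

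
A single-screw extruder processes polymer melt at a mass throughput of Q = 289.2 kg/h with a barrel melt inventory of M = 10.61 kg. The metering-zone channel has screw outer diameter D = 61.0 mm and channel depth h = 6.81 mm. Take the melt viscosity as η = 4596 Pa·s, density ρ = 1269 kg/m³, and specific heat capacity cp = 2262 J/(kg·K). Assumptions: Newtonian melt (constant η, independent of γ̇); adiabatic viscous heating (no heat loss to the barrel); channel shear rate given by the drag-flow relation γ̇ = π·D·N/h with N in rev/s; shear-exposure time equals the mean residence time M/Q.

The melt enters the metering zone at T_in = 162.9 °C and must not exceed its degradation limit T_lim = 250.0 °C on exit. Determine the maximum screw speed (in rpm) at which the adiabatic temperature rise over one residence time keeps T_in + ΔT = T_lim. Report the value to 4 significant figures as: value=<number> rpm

Convert throughput: Q = 289.2 kg/h = 289.2/3600 = 0.0803333 kg/s
t_res = M / Q_s = 10.61 / 0.0803333 = 132.075 s
Convert to metres: D = 0.061 m, h = 0.00681 m
ΔT_a = T_lim − T_in = 250.0 °C − 162.9 °C = 87.1 K
γ̇_max² = ΔT_a·ρ·cp/(η·t_res) = 87.1·1269·2262/(4596·132.075) = 411.882 s⁻²
γ̇_max = √411.882 = 20.2949 s⁻¹
Solve γ̇ = πDN/h for N: N_max = γ̇_max·h/(π·D) = 20.2949 × 0.00681 / (π × 0.061) = 0.721197 rev/s = 43.2718 rpm

value=43.27 rpm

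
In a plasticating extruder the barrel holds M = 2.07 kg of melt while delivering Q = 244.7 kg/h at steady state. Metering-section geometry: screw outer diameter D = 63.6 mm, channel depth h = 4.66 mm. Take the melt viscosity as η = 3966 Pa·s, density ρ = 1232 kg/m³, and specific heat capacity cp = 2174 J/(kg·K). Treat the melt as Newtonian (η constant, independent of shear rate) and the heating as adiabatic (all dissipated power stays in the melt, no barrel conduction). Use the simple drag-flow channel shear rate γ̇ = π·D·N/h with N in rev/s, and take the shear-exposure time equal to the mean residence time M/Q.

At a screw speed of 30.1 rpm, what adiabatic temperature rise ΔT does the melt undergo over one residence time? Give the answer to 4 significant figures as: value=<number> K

value=20.86 K

Convert throughput: Q = 244.7 kg/h = 244.7/3600 = 0.0679722 kg/s
Mean residence time: t_res = M/Q_s = 2.07 kg / 0.0679722 kg/s = 30.4536 s
Convert to SI: D = 0.0636 m, h = 0.00466 m, N = 30.1/60 = 0.501667 rev/s
γ̇ = π·D·N / h = π · 0.0636 · 0.501667 / 0.00466 = 21.5098 s⁻¹
ΔT = η·γ̇²·t_res / (ρ·cp) = 3966 · (21.5098)² · 30.4536 / (1232 · 2174) = 20.8638 K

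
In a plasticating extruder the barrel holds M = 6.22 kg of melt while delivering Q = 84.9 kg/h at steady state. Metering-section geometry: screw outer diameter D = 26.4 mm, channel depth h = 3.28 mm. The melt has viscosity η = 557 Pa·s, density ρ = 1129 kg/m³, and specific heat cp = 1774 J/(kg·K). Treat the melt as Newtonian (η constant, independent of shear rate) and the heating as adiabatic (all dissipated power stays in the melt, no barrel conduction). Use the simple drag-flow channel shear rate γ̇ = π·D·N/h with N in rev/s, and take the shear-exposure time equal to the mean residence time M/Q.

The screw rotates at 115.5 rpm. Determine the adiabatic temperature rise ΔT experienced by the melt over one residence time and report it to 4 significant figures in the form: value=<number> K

Convert throughput: Q = 84.9 kg/h = 84.9/3600 = 0.0235833 kg/s
t_res = M / Q_s = 6.22 / 0.0235833 = 263.746 s
Convert to SI: D = 0.0264 m, h = 0.00328 m, N = 115.5/60 = 1.925 rev/s
γ̇ = π D N / h = (π)(0.0264)(1.925) / 0.00328 = 48.6755 s⁻¹
Adiabatic rise: ΔT = η γ̇² t_res / (ρ cp) = 557·(48.6755)²·263.746 / (1129·1774) = 173.786 K

value=173.8 K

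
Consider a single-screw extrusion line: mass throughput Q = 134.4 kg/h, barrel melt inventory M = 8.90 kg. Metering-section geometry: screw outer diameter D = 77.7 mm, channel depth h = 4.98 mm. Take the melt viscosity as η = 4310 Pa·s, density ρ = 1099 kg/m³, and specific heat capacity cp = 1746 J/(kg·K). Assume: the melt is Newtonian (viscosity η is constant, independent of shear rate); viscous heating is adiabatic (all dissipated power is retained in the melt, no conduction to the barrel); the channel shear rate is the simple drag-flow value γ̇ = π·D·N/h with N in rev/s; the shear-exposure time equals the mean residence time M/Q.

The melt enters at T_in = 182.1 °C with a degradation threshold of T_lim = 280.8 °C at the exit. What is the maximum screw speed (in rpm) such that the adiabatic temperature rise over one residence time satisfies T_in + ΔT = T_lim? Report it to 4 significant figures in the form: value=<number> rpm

Q_s = Q / 3600 = 134.4 / 3600 = 0.0373333 kg/s
t_res = M / Q_s = 8.90 ÷ 0.0373333 = 238.393 s
D = 77.7 mm = 0.0777 m;  h = 4.98 mm = 0.00498 m
ΔT_a = T_lim − T_in = 280.8 − 182.1 = 98.7 K
γ̇_max² = ΔT_a·ρ·cp/(η·t_res) = 98.7·1099·1746/(4310·238.393) = 184.327 s⁻²
γ̇_max = sqrt(184.327) = 13.5767 s⁻¹
N_max = γ̇_max·h / (π·D) = 13.5767 · 0.00498 / (π · 0.0777) = 0.276983 rev/s = 16.619 rpm

value=16.62 rpm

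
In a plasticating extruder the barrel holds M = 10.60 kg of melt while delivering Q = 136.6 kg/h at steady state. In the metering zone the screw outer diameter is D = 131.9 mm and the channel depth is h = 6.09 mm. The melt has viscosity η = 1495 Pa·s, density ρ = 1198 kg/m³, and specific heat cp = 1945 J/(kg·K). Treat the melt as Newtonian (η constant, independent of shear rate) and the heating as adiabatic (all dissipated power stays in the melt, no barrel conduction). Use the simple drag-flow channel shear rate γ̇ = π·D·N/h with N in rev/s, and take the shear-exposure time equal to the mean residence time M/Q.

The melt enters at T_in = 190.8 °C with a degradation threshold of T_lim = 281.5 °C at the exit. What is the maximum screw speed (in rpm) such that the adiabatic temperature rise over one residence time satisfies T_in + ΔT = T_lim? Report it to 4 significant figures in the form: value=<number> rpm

value=19.84 rpm

Throughput in SI: Q_s = 136.6 kg/h ÷ 3600 s/h = 0.0379444 kg/s
t_res = M / Q_s = 10.60 / 0.0379444 = 279.356 s
Geometry in SI: D = 131.9 mm → 0.1319 m, h = 6.09 mm → 0.00609 m
ΔT_a = T_lim − T_in = 281.5 − 190.8 = 90.7 K
γ̇_max² = ΔT_a·ρ·cp / (η·t_res) = [90.7 × 1198 × 1945] / [1495 × 279.356] = 506.04 s⁻²
Take the square root: γ̇_max = √(506.04) = 22.4953 s⁻¹
N_max = γ̇_max·h / (π·D) = 22.4953 · 0.00609 / (π · 0.1319) = 0.330609 rev/s = 19.8366 rpm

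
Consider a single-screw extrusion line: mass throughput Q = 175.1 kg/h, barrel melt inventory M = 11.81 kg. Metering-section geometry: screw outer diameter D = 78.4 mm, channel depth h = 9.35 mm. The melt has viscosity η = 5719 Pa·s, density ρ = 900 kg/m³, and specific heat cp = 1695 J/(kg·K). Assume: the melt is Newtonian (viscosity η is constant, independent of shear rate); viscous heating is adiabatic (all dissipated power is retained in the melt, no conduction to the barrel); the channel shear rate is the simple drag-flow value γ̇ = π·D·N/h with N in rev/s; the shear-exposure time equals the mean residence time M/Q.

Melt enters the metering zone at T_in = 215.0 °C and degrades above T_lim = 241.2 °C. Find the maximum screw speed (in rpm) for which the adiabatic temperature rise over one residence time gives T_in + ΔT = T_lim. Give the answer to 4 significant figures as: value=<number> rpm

Convert throughput: Q = 175.1 kg/h = 175.1/3600 = 0.0486389 kg/s
t_res = M / Q_s = 11.81 / 0.0486389 = 242.81 s
D = 78.4 mm = 0.0784 m;  h = 9.35 mm = 0.00935 m
Allowable rise: ΔT_a = T_lim − T_in = 241.2 − 215.0 = 26.2 K
Invert ΔT = ηγ̇²t_res/(ρcp) for γ̇: γ̇_max² = ΔT_a ρ cp / (η t_res) = 26.2·900·1695 / (5719·242.81) = 28.7824 s⁻²
Take the square root: γ̇_max = √(28.7824) = 5.36492 s⁻¹
N_max = γ̇_max h / (πD) = 5.36492·0.00935/(π·0.0784) = 0.203662 rev/s → ×60 = 12.2197 rpm

value=12.22 rpm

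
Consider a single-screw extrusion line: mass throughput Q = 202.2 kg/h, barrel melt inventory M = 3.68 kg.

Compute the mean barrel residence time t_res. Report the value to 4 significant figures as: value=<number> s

value=65.52 s

Q_s = Q / 3600 = 202.2 / 3600 = 0.0561667 kg/s
Mean residence time: t_res = M/Q_s = 3.68 kg / 0.0561667 kg/s = 65.5193 s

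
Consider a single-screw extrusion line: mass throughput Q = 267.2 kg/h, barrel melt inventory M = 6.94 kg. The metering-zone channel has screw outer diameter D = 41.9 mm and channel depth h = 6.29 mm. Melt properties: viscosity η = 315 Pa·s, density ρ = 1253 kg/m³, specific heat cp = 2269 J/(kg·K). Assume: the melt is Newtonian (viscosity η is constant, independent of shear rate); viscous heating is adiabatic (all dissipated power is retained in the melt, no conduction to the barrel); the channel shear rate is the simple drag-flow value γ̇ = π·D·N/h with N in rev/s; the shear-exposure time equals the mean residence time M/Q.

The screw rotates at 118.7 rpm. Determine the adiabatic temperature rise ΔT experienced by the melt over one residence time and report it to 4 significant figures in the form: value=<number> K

value=17.76 K

Q_s = Q / 3600 = 267.2 / 3600 = 0.0742222 kg/s
t_res = M / Q_s = 6.94 ÷ 0.0742222 = 93.503 s
Convert to SI: D = 0.0419 m, h = 0.00629 m, N = 118.7/60 = 1.97833 rev/s
Shear rate: γ̇ = πDN/h = π·0.0419·1.97833/0.00629 = 41.4012 s⁻¹
ΔT = η·γ̇²·t_res / (ρ·cp) = 315 · (41.4012)² · 93.503 / (1253 · 2269) = 17.7573 K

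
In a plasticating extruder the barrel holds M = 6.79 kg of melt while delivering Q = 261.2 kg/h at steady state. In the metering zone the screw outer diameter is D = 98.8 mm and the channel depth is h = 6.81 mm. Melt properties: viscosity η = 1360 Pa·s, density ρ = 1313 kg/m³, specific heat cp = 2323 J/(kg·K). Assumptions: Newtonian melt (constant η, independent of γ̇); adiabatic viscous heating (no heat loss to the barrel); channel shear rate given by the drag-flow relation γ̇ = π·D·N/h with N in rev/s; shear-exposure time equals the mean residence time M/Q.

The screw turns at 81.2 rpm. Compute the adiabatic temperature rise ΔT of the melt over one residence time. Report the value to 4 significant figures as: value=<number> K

Throughput in SI: Q_s = 261.2 kg/h ÷ 3600 s/h = 0.0725556 kg/s
Mean residence time: t_res = M/Q_s = 6.79 kg / 0.0725556 kg/s = 93.5835 s
Convert to SI: D = 0.0988 m, h = 0.00681 m, N = 81.2/60 = 1.35333 rev/s
Shear rate: γ̇ = πDN/h = π·0.0988·1.35333/0.00681 = 61.6829 s⁻¹
ΔT = η·γ̇²·t_res / (ρ·cp) = 1360 · (61.6829)² · 93.5835 / (1313 · 2323) = 158.764 K

value=158.8 K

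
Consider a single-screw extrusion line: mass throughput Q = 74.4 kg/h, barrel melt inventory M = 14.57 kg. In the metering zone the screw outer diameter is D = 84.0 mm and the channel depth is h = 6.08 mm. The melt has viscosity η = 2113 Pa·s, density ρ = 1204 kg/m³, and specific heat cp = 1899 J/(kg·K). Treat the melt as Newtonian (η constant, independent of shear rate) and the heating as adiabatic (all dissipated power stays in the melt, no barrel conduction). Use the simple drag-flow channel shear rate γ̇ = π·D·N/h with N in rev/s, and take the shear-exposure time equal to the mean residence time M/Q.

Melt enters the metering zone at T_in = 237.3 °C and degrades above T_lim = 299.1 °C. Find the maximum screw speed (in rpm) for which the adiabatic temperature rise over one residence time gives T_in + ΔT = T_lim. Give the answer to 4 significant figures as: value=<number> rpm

value=13.46 rpm

Q_s = Q / 3600 = 74.4 / 3600 = 0.0206667 kg/s
t_res = M / Q_s = 14.57 ÷ 0.0206667 = 705 s
Convert to metres: D = 0.084 m, h = 0.00608 m
ΔT_a = T_lim − T_in = 299.1 °C − 237.3 °C = 61.8 K
γ̇_max² = ΔT_a·ρ·cp / (η·t_res) = [61.8 × 1204 × 1899] / [2113 × 705] = 94.8531 s⁻²
γ̇_max = √94.8531 = 9.73925 s⁻¹
N_max = γ̇_max·h / (π·D) = 9.73925 · 0.00608 / (π · 0.084) = 0.224388 rev/s = 13.4633 rpm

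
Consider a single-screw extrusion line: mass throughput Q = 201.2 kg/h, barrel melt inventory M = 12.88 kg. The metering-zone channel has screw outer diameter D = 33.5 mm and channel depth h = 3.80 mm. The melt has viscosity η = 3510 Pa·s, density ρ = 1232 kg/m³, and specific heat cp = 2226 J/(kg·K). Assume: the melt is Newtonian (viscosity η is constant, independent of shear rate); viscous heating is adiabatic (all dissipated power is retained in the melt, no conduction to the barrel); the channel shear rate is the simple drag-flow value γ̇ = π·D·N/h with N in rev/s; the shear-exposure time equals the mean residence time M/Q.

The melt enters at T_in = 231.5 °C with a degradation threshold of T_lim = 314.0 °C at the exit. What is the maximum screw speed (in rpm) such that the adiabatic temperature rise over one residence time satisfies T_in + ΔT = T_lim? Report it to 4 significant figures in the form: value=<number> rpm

value=36.23 rpm

Convert throughput: Q = 201.2 kg/h = 201.2/3600 = 0.0558889 kg/s
t_res = M / Q_s = 12.88 / 0.0558889 = 230.457 s
Convert to metres: D = 0.0335 m, h = 0.0038 m
Allowable rise: ΔT_a = T_lim − T_in = 314.0 − 231.5 = 82.5 K
Invert ΔT = ηγ̇²t_res/(ρcp) for γ̇: γ̇_max² = ΔT_a ρ cp / (η t_res) = 82.5·1232·2226 / (3510·230.457) = 279.7 s⁻²
γ̇_max = √279.7 = 16.7242 s⁻¹
N_max = γ̇_max h / (πD) = 16.7242·0.0038/(π·0.0335) = 0.603858 rev/s → ×60 = 36.2315 rpm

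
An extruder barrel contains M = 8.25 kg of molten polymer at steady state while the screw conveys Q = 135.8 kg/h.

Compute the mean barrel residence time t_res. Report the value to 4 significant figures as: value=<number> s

Q_s = Q / 3600 = 135.8 / 3600 = 0.0377222 kg/s
t_res = M / Q_s = 8.25 / 0.0377222 = 218.704 s

value=218.7 s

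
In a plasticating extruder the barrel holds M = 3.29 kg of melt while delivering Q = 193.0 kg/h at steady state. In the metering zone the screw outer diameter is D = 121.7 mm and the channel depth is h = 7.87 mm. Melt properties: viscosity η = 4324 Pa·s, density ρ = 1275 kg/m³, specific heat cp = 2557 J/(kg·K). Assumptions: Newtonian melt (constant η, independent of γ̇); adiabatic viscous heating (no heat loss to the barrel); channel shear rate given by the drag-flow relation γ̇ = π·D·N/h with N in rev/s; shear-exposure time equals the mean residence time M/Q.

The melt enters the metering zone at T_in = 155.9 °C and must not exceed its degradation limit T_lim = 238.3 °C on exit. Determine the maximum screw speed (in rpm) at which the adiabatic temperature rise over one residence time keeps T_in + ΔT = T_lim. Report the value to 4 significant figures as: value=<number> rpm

Convert throughput: Q = 193.0 kg/h = 193.0/3600 = 0.0536111 kg/s
t_res = M / Q_s = 3.29 ÷ 0.0536111 = 61.3679 s
Geometry in SI: D = 121.7 mm → 0.1217 m, h = 7.87 mm → 0.00787 m
ΔT_a = T_lim − T_in = 238.3 − 155.9 = 82.4 K
γ̇_max² = ΔT_a·ρ·cp/(η·t_res) = 82.4·1275·2557/(4324·61.3679) = 1012.37 s⁻²
γ̇_max = sqrt(1012.37) = 31.8178 s⁻¹
N_max = γ̇_max·h / (π·D) = 31.8178 · 0.00787 / (π · 0.1217) = 0.654945 rev/s = 39.2967 rpm

value=39.30 rpm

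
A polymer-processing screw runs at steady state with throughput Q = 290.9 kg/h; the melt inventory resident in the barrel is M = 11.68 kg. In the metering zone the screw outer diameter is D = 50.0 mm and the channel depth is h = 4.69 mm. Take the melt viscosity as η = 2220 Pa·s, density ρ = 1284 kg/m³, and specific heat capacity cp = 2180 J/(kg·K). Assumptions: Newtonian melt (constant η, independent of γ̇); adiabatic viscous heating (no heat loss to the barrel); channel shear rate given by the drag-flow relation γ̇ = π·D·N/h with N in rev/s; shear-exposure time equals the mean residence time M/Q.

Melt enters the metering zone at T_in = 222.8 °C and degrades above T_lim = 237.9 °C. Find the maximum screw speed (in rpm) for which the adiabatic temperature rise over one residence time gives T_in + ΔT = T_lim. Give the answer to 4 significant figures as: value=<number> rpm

value=20.56 rpm

Throughput in SI: Q_s = 290.9 kg/h ÷ 3600 s/h = 0.0808056 kg/s
Mean residence time: t_res = M/Q_s = 11.68 kg / 0.0808056 kg/s = 144.545 s
Geometry in SI: D = 50.0 mm → 0.05 m, h = 4.69 mm → 0.00469 m
Allowable rise: ΔT_a = T_lim − T_in = 237.9 − 222.8 = 15.1 K
γ̇_max² = ΔT_a·ρ·cp/(η·t_res) = 15.1·1284·2180/(2220·144.545) = 131.718 s⁻²
Take the square root: γ̇_max = √(131.718) = 11.4768 s⁻¹
Solve γ̇ = πDN/h for N: N_max = γ̇_max·h/(π·D) = 11.4768 × 0.00469 / (π × 0.05) = 0.342669 rev/s = 20.5601 rpm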